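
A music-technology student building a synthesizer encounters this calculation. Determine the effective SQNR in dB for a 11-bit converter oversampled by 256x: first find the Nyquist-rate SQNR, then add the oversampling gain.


Step 1 — baseline SQNR at Nyquist:
SQNR_base = 6.02*N + 1.76
          = 6.02*11 + 1.76
          = 67.98 dB

Step 2 — oversampling processing gain:
G = 10*log10(OSR) = 10*log10(256) = 24.08 dB

Step 3 — total:
SQNR_total = 67.98 + 24.08 = 92.06 dB

Base SQNR = 67.98 dB; oversampled SQNR = 92.06 dB


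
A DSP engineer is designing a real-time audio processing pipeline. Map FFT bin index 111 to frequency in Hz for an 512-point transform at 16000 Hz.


Frequency of DFT bin k:
f_k = k * fs / N
    = 111 * 16000 / 512
    = 1776000 / 512
    = 3468.75 Hz

3468.75 Hz


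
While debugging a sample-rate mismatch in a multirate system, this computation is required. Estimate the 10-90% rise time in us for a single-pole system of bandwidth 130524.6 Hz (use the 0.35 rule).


Rise time from bandwidth relationship:
tr = 0.35 / BW
   = 0.35 / 130524.6
   = 2.681486861e-06 s
   = 2.6815 us

2.6815 us


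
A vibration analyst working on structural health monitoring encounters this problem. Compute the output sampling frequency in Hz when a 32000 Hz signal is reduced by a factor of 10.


Decimation reduces the sample rate:
fs_out = fs_in / M
       = 32000 / 10
       = 3200.0 Hz

3200.0 Hz


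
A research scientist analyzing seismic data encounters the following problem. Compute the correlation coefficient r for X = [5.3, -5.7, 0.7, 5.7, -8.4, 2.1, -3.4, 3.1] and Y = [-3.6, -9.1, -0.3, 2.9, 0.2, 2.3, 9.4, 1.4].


Pearson correlation coefficient (population):
r = cov(X,Y) / (std(X) * std(Y))
Mean X = -0.075, Mean Y = 0.4
Cov(X,Y) = 3.11
Std(X) = 4.868971, Std(Y) = 4.982971
r = 0.1282

0.1282


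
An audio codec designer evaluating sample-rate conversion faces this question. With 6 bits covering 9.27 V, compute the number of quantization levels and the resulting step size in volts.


Step 1 — number of quantization levels:
L = 2^N = 2^6 = 64

Step 2 — LSB step size:
delta = Vfs / L
      = 9.27 / 64
      = 0.14484375 V

Levels = 64; step size = 0.14484375 V


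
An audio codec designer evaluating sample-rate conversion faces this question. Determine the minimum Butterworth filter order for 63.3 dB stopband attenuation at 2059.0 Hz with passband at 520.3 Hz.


Butterworth filter order formula:
n = log10(10^(A/10) - 1) / (2 * log10(f_stop/f_pass))
10^(63.3/10) - 1 = 2137961.0895
f_stop/f_pass = 2059.0 / 520.3 = 3.9573
n = 5.2979 -> ceil = 6

6


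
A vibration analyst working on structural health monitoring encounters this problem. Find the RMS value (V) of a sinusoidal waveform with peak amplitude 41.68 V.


RMS voltage for a sinusoidal waveform:
V_rms = V_peak / sqrt(2)
      = 41.68 / 1.414214
      = 29.472 V

29.472 V


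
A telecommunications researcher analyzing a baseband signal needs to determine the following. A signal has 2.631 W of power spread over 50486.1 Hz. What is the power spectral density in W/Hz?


Power spectral density:
PSD = P / BW
    = 2.631 / 50486.1
    = 5.211e-05 W/Hz

5.211e-05 W/Hz


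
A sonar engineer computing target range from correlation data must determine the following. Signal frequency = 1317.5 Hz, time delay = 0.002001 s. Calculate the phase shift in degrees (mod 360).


Phase shift from frequency and time delay:
phi = 360 * f * t_delay
    = 360 * 1317.5 * 0.002001
    = 949.07 degrees
    mod 360 = 229.07 degrees

229.07 degrees


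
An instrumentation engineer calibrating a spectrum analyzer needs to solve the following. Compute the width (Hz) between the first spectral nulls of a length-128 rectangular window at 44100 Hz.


Main lobe width for a rectangular window:
Width = 2 * fs / N
      = 2 * 44100 / 128
      = 88200 / 128
      = 689.062 Hz

689.062 Hz


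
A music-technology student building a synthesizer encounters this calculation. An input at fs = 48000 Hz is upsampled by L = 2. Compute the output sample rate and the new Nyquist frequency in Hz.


Step 1 — output sample rate after interpolation by L:
fs_out = L * fs_in = 2 * 48000 = 96000 Hz

Step 2 — Nyquist frequency of the output stream:
f_Nyq = fs_out / 2 = 96000 / 2 = 48000.0 Hz

fs_out = 96000 Hz; f_Nyquist = 48000.0 Hz


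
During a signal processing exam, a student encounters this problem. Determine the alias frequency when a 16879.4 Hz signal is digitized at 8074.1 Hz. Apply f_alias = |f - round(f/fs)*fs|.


Compute the nearest integer multiple of fs to the signal:
n = round(16879.4 / 8074.1) = 2
f_alias = |16879.4 - 2 * 8074.1|
        = |16879.4 - 16148.2|
        = 731.2 Hz

731.2


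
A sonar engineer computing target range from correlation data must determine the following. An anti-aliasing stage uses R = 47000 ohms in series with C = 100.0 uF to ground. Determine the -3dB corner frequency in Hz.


Cutoff frequency of a first-order RC filter:
fc = 1 / (2 * pi * R * C)
C = 100.0 uF = 0.0001 F
fc = 1 / (2 * pi * 47000 * 0.0001)
   = 1 / 29.530970943744
   = 0.033863 Hz

0.033863 Hz


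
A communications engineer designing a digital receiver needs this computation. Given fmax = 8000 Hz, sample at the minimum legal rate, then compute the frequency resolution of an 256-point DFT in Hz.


Step 1 — Nyquist sampling rate:
fs = 2 * fmax = 2 * 8000 = 16000 Hz

Step 2 — DFT bin spacing:
df = fs / N = 16000 / 256 = 62.5 Hz

62.5 Hz


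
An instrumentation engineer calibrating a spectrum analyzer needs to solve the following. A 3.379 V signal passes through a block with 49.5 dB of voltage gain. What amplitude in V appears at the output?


Output voltage from dB gain:
V_out = V_in * 10^(gain_dB / 20)
      = 3.379 * 10^(49.5 / 20)
      = 3.379 * 298.538262
      = 1008.7608 V

1008.7608 V


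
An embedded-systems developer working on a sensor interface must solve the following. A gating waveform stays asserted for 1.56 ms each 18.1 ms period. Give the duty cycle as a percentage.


Duty cycle as a percentage:
DC = (t_on / T) * 100
   = (1.56 / 18.1) * 100
   = 0.086188 * 100
   = 8.62 %

8.62 %


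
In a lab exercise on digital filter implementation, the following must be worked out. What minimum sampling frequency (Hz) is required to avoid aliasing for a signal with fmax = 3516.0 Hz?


The Nyquist rate is twice the maximum frequency component.
fs_min = 2 * fmax
      = 2 * 3516.0
      = 7032.0 Hz

7032.0


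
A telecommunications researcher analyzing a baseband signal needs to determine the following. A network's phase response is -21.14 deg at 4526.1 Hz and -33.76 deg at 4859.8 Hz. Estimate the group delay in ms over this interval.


Group delay from phase difference:
tau = -d(phi)/d(omega)
d(phi) = -12.62 deg = -0.220261 rad
d(omega) = 2*pi*(4859.8 - 4526.1) = 2096.6989 rad/s
tau = -(-0.220261) / 2096.6989
    = 0.1051 ms

0.1051 ms


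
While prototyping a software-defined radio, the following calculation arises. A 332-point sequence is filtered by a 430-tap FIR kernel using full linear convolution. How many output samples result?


Linear convolution output length:
L = N + M - 1
  = 332 + 430 - 1
  = 761 samples

761


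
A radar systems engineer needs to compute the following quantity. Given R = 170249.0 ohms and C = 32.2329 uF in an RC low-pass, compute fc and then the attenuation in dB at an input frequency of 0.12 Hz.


Step 1 — cutoff frequency:
fc = 1 / (2*pi*R*C)
C = 32.2329 uF = 3.22329e-05 F
fc = 1 / (2*pi*170249.0*3.22329e-05)
   = 0.0290025 Hz

Step 2 — magnitude at f = 0.12 Hz:
|H(f)| = 1 / sqrt(1 + (f/fc)^2)
f/fc = 0.12 / 0.0290025 = 4.137574
|H| = 1 / sqrt(1 + 17.119519) = 0.2349236
|H|_dB = 20*log10(0.2349236) = -12.58 dB

fc = 0.0290025 Hz; |H(0.12 Hz)| = -12.58 dB


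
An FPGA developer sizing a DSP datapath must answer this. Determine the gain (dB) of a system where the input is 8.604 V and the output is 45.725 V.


Voltage gain in dB:
G = 20 * log10(Vout / Vin)
  = 20 * log10(45.725 / 8.604)
  = 20 * log10(5.314389)
  = 20 * 0.725453
  = 14.51 dB

14.51 dB


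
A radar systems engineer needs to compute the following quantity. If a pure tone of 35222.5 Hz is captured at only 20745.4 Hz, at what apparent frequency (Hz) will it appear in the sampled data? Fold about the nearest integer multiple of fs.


Compute the nearest integer multiple of fs to the signal:
n = round(35222.5 / 20745.4) = 2
f_alias = |35222.5 - 2 * 20745.4|
        = |35222.5 - 41490.8|
        = 6268.3 Hz

6268.3


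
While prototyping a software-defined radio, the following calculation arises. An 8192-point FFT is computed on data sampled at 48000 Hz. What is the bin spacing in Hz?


DFT frequency resolution:
df = fs / N
   = 48000 / 8192
   = 5.8594 Hz

5.8594 Hz


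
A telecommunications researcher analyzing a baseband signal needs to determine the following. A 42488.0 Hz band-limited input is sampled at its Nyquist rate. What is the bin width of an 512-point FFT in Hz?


Step 1 — Nyquist sampling rate:
fs = 2 * fmax = 2 * 42488.0 = 84976.0 Hz

Step 2 — DFT bin spacing:
df = fs / N = 84976.0 / 512 = 165.9688 Hz

165.9688 Hz


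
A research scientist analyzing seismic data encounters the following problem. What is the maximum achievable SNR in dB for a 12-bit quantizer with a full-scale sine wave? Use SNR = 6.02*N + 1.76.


Theoretical SNR for a full-scale sinusoid:
SNR = 6.02 * N + 1.76
    = 6.02 * 12 + 1.76
    = 72.24 + 1.76
    = 74.0 dB

74.0 dB


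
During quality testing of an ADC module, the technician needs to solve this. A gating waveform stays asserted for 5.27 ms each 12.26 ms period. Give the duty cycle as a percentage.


Duty cycle as a percentage:
DC = (t_on / T) * 100
   = (5.27 / 12.26) * 100
   = 0.429853 * 100
   = 42.99 %

42.99 %


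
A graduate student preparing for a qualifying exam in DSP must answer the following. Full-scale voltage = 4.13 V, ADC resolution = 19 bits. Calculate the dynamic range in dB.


Dynamic range from full-scale to LSB:
V_min = V_max / 2^bits = 4.13 / 2^19
DR = 20 * log10(V_max / V_min)
   = 20 * log10(2^19)
   = 20 * 19 * log10(2)
   = 114.39 dB

114.39 dB


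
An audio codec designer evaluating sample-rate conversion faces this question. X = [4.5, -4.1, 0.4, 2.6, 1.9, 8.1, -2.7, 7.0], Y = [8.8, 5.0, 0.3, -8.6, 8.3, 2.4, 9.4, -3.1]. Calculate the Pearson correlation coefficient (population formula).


Pearson correlation coefficient (population):
r = cov(X,Y) / (std(X) * std(Y))
Mean X = 2.2125, Mean Y = 2.8125
Cov(X,Y) = -8.098906
Std(X) = 4.036223, Std(Y) = 5.97734
r = -0.3357

-0.3357


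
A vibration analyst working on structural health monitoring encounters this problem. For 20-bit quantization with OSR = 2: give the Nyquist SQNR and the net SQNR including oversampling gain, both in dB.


Step 1 — baseline SQNR at Nyquist:
SQNR_base = 6.02*N + 1.76
          = 6.02*20 + 1.76
          = 122.16 dB

Step 2 — oversampling processing gain:
G = 10*log10(OSR) = 10*log10(2) = 3.01 dB

Step 3 — total:
SQNR_total = 122.16 + 3.01 = 125.17 dB

Base SQNR = 122.16 dB; oversampled SQNR = 125.17 dB


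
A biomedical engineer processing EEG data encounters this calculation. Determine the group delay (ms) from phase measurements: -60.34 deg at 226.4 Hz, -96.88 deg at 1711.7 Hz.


Group delay from phase difference:
tau = -d(phi)/d(omega)
d(phi) = -36.54 deg = -0.637743 rad
d(omega) = 2*pi*(1711.7 - 226.4) = 9332.4151 rad/s
tau = -(-0.637743) / 9332.4151
    = 0.0683 ms

0.0683 ms


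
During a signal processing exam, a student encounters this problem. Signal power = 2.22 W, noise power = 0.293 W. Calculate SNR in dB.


SNR in decibels:
SNR = 10 * log10(Ps / Pn)
    = 10 * log10(2.22 / 0.293)
    = 10 * log10(7.5768)
    = 10 * 0.8795
    = 8.79 dB

8.79 dB


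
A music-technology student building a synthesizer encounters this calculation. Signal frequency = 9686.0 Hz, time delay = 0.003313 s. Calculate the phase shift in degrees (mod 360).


Phase shift from frequency and time delay:
phi = 360 * f * t_delay
    = 360 * 9686.0 * 0.003313
    = 11552.3 degrees
    mod 360 = 32.3 degrees

32.3 degrees


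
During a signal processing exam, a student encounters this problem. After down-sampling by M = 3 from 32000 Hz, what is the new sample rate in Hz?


Decimation reduces the sample rate:
fs_out = fs_in / M
       = 32000 / 3
       = 10666.6667 Hz

10666.6667 Hz


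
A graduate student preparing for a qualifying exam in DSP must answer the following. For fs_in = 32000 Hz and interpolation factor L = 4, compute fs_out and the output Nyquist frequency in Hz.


Step 1 — output sample rate after interpolation by L:
fs_out = L * fs_in = 4 * 32000 = 128000 Hz

Step 2 — Nyquist frequency of the output stream:
f_Nyq = fs_out / 2 = 128000 / 2 = 64000.0 Hz

fs_out = 128000 Hz; f_Nyquist = 64000.0 Hz


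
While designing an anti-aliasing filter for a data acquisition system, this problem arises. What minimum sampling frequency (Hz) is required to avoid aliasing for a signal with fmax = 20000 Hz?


The Nyquist rate is twice the maximum frequency component.
fs_min = 2 * fmax
      = 2 * 20000
      = 40000 Hz

40000


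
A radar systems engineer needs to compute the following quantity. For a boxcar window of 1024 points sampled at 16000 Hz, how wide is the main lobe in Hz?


Main lobe width for a rectangular window:
Width = 2 * fs / N
      = 2 * 16000 / 1024
      = 32000 / 1024
      = 31.25 Hz

31.25 Hz


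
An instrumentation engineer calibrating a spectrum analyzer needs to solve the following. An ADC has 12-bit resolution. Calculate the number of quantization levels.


Number of quantization levels = 2^N
= 2^12
= 4096

4096


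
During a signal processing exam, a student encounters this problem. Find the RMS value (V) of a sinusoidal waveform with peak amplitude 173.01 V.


RMS voltage for a sinusoidal waveform:
V_rms = V_peak / sqrt(2)
      = 173.01 / 1.414214
      = 122.337 V

122.337 V


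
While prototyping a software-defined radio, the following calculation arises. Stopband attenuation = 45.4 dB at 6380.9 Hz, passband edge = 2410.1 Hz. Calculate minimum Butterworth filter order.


Butterworth filter order formula:
n = log10(10^(A/10) - 1) / (2 * log10(f_stop/f_pass))
10^(45.4/10) - 1 = 34672.685
f_stop/f_pass = 6380.9 / 2410.1 = 2.6476
n = 5.3684 -> ceil = 6

6


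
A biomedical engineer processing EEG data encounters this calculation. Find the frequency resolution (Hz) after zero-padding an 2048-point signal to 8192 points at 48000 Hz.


Frequency resolution after zero-padding:
N_padded = 2048 * 4 = 8192
df = fs / N_padded
   = 48000 / 8192
   = 5.8594 Hz

5.8594 Hz


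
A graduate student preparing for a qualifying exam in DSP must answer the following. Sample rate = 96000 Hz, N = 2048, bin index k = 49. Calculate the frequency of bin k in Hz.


Frequency of DFT bin k:
f_k = k * fs / N
    = 49 * 96000 / 2048
    = 4704000 / 2048
    = 2296.875 Hz

2296.875 Hz


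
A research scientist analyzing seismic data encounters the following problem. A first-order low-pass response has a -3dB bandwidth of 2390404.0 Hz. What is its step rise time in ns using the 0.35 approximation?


Rise time from bandwidth relationship:
tr = 0.35 / BW
   = 0.35 / 2390404.0
   = 1.464187644e-07 s
   = 146.4188 ns

146.4188 ns


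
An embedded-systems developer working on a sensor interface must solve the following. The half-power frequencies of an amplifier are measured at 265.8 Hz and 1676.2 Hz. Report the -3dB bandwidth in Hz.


Bandwidth is the difference of -3dB frequencies:
BW = f_high - f_low
   = 1676.2 - 265.8
   = 1410.4 Hz

1410.4 Hz


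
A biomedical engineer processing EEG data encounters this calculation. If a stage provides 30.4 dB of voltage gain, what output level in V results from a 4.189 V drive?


Output voltage from dB gain:
V_out = V_in * 10^(gain_dB / 20)
      = 4.189 * 10^(30.4 / 20)
      = 4.189 * 33.113112
      = 138.7108 V

138.7108 V


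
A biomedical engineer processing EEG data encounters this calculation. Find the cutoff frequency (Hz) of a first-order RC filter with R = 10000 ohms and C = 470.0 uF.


Cutoff frequency of a first-order RC filter:
fc = 1 / (2 * pi * R * C)
C = 470.0 uF = 0.00047 F
fc = 1 / (2 * pi * 10000 * 0.00047)
   = 1 / 29.530970943744
   = 0.033863 Hz

0.033863 Hz


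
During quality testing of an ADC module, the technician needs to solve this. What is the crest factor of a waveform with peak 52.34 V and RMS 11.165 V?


Crest factor is the ratio of peak to RMS:
CF = V_peak / V_rms
   = 52.34 / 11.165
   = 4.6879

4.6879


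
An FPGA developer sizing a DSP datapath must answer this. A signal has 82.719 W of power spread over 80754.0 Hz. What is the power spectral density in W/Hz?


Power spectral density:
PSD = P / BW
    = 82.719 / 80754.0
    = 0.00102433 W/Hz

0.00102433 W/Hz


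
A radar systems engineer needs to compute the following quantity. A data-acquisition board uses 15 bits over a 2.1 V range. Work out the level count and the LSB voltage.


Step 1 — number of quantization levels:
L = 2^N = 2^15 = 32768

Step 2 — LSB step size:
delta = Vfs / L
      = 2.1 / 32768
      = 6.409e-05 V

Levels = 32768; step size = 6.409e-05 V


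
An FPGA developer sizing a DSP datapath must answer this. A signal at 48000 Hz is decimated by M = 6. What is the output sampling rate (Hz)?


Decimation reduces the sample rate:
fs_out = fs_in / M
       = 48000 / 6
       = 8000.0 Hz

8000.0 Hz


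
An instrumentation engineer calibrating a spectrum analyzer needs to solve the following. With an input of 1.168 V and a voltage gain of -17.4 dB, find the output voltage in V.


Output voltage from dB gain:
V_out = V_in * 10^(gain_dB / 20)
      = 1.168 * 10^(-17.4 / 20)
      = 1.168 * 0.134896
      = 0.1576 V

0.1576 V


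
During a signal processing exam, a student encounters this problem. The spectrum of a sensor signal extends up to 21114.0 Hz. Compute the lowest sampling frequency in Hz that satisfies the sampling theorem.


The Nyquist rate is twice the maximum frequency component.
fs_min = 2 * fmax
      = 2 * 21114.0
      = 42228.0 Hz

42228.0


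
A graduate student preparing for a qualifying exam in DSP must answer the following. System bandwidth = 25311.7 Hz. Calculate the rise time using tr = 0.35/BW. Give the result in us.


Rise time from bandwidth relationship:
tr = 0.35 / BW
   = 0.35 / 25311.7
   = 1.382759751e-05 s
   = 13.8276 us

13.8276 us


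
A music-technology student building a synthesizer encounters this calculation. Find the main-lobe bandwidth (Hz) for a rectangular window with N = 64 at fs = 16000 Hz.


Main lobe width for a rectangular window:
Width = 2 * fs / N
      = 2 * 16000 / 64
      = 32000 / 64
      = 500.0 Hz

500.0 Hz


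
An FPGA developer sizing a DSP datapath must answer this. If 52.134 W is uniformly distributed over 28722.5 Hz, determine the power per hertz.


Power spectral density:
PSD = P / BW
    = 52.134 / 28722.5
    = 0.00181509 W/Hz

0.00181509 W/Hz


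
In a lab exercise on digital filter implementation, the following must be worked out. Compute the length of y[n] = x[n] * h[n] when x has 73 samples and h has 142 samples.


Linear convolution output length:
L = N + M - 1
  = 73 + 142 - 1
  = 214 samples

214


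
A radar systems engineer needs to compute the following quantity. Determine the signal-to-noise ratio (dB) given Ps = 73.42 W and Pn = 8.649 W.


SNR in decibels:
SNR = 10 * log10(Ps / Pn)
    = 10 * log10(73.42 / 8.649)
    = 10 * log10(8.4888)
    = 10 * 0.9288
    = 9.29 dB

9.29 dB


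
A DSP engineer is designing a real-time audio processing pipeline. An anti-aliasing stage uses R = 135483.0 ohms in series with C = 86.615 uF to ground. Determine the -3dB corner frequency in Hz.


Cutoff frequency of a first-order RC filter:
fc = 1 / (2 * pi * R * C)
C = 86.615 uF = 8.6615e-05 F
fc = 1 / (2 * pi * 135483.0 * 8.6615e-05)
   = 1 / 73.732300216553
   = 0.013563 Hz

0.013563 Hz


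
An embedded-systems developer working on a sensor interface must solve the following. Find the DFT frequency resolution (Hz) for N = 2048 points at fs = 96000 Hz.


DFT frequency resolution:
df = fs / N
   = 96000 / 2048
   = 46.875 Hz

46.875 Hz


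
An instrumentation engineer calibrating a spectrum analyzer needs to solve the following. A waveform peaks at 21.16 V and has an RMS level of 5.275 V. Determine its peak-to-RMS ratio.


Crest factor is the ratio of peak to RMS:
CF = V_peak / V_rms
   = 21.16 / 5.275
   = 4.0114

4.0114


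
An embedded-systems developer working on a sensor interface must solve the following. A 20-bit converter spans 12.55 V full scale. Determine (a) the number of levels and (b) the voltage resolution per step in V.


Step 1 — number of quantization levels:
L = 2^N = 2^20 = 1048576

Step 2 — LSB step size:
delta = Vfs / L
      = 12.55 / 1048576
      = 1.197e-05 V

Levels = 1048576; step size = 1.197e-05 V


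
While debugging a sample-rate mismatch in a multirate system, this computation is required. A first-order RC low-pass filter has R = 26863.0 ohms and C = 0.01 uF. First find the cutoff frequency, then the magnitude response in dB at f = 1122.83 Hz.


Step 1 — cutoff frequency:
fc = 1 / (2*pi*R*C)
C = 0.01 uF = 1e-08 F
fc = 1 / (2*pi*26863.0*1e-08)
   = 592.469 Hz

Step 2 — magnitude at f = 1122.83 Hz:
|H(f)| = 1 / sqrt(1 + (f/fc)^2)
f/fc = 1122.83 / 592.469 = 1.895171
|H| = 1 / sqrt(1 + 3.591673) = 0.466675
|H|_dB = 20*log10(0.466675) = -6.62 dB

fc = 592.469 Hz; |H(1122.83 Hz)| = -6.62 dB


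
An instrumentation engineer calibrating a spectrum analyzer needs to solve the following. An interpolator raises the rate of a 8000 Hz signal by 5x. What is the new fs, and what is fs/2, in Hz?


Step 1 — output sample rate after interpolation by L:
fs_out = L * fs_in = 5 * 8000 = 40000 Hz

Step 2 — Nyquist frequency of the output stream:
f_Nyq = fs_out / 2 = 40000 / 2 = 20000.0 Hz

fs_out = 40000 Hz; f_Nyquist = 20000.0 Hz


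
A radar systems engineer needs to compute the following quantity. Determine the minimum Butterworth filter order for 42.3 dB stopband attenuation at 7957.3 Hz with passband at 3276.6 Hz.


Butterworth filter order formula:
n = log10(10^(A/10) - 1) / (2 * log10(f_stop/f_pass))
10^(42.3/10) - 1 = 16981.4365
f_stop/f_pass = 7957.3 / 3276.6 = 2.4285
n = 5.4886 -> ceil = 6

6


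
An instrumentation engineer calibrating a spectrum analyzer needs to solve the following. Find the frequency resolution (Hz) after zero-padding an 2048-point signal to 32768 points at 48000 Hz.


Frequency resolution after zero-padding:
N_padded = 2048 * 16 = 32768
df = fs / N_padded
   = 48000 / 32768
   = 1.4648 Hz

1.4648 Hz


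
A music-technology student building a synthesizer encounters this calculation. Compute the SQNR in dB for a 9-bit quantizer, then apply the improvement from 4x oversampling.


Step 1 — baseline SQNR at Nyquist:
SQNR_base = 6.02*N + 1.76
          = 6.02*9 + 1.76
          = 55.94 dB

Step 2 — oversampling processing gain:
G = 10*log10(OSR) = 10*log10(4) = 6.02 dB

Step 3 — total:
SQNR_total = 55.94 + 6.02 = 61.96 dB

Base SQNR = 55.94 dB; oversampled SQNR = 61.96 dB


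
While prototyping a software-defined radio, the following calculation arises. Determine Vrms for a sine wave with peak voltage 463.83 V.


RMS voltage for a sinusoidal waveform:
V_rms = V_peak / sqrt(2)
      = 463.83 / 1.414214
      = 327.977 V

327.977 V


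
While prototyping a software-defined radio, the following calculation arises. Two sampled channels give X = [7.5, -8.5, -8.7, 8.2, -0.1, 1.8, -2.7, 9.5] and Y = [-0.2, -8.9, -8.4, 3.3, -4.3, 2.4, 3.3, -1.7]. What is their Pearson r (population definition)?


Pearson correlation coefficient (population):
r = cov(X,Y) / (std(X) * std(Y))
Mean X = 0.875, Mean Y = -1.8125
Cov(X,Y) = 20.833437
Std(X) = 6.764752, Std(Y) = 4.642854
r = 0.6633

0.6633


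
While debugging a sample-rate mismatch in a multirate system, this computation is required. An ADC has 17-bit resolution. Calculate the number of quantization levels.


Number of quantization levels = 2^N
= 2^17
= 131072

131072


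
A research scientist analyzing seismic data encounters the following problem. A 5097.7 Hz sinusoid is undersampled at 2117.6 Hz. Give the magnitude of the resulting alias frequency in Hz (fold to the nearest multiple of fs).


Compute the nearest integer multiple of fs to the signal:
n = round(5097.7 / 2117.6) = 2
f_alias = |5097.7 - 2 * 2117.6|
        = |5097.7 - 4235.2|
        = 862.5 Hz

862.5


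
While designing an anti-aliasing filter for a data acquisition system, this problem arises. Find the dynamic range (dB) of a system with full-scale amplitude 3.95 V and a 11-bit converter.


Dynamic range from full-scale to LSB:
V_min = V_max / 2^bits = 3.95 / 2^11
DR = 20 * log10(V_max / V_min)
   = 20 * log10(2^11)
   = 20 * 11 * log10(2)
   = 66.23 dB

66.23 dB


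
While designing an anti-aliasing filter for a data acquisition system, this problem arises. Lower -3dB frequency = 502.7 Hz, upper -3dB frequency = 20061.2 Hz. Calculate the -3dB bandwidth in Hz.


Bandwidth is the difference of -3dB frequencies:
BW = f_high - f_low
   = 20061.2 - 502.7
   = 19558.5 Hz

19558.5 Hz


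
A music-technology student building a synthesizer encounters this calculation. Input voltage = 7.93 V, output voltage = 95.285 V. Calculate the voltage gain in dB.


Voltage gain in dB:
G = 20 * log10(Vout / Vin)
  = 20 * log10(95.285 / 7.93)
  = 20 * log10(12.015763)
  = 20 * 1.079751
  = 21.6 dB

21.6 dB


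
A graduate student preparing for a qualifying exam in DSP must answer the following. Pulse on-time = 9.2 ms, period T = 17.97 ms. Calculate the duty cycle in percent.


Duty cycle as a percentage:
DC = (t_on / T) * 100
   = (9.2 / 17.97) * 100
   = 0.511964 * 100
   = 51.2 %

51.2 %


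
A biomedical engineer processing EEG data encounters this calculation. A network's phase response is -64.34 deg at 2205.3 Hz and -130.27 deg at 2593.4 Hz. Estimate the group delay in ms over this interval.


Group delay from phase difference:
tau = -d(phi)/d(omega)
d(phi) = -65.93 deg = -1.150696 rad
d(omega) = 2*pi*(2593.4 - 2205.3) = 2438.5042 rad/s
tau = -(-1.150696) / 2438.5042
    = 0.4719 ms

0.4719 ms


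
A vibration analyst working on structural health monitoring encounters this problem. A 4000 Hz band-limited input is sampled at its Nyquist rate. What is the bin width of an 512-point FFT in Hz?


Step 1 — Nyquist sampling rate:
fs = 2 * fmax = 2 * 4000 = 8000 Hz

Step 2 — DFT bin spacing:
df = fs / N = 8000 / 512 = 15.625 Hz

15.625 Hz


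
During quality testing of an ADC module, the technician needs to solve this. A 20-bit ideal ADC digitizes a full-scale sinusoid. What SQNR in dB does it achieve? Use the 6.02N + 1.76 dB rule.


Theoretical SNR for a full-scale sinusoid:
SNR = 6.02 * N + 1.76
    = 6.02 * 20 + 1.76
    = 120.4 + 1.76
    = 122.16 dB

122.16 dB


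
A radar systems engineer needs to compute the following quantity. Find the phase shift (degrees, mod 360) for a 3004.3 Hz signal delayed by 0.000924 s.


Phase shift from frequency and time delay:
phi = 360 * f * t_delay
    = 360 * 3004.3 * 0.000924
    = 999.35 degrees
    mod 360 = 279.35 degrees

279.35 degrees


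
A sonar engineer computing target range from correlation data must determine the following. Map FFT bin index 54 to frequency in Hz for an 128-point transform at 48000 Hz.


Frequency of DFT bin k:
f_k = k * fs / N
    = 54 * 48000 / 128
    = 2592000 / 128
    = 20250.0 Hz

20250.0 Hz


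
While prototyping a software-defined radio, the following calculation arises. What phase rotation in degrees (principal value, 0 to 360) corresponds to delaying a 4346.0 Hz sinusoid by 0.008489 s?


Phase shift from frequency and time delay:
phi = 360 * f * t_delay
    = 360 * 4346.0 * 0.008489
    = 13281.55 degrees
    mod 360 = 321.55 degrees

321.55 degrees


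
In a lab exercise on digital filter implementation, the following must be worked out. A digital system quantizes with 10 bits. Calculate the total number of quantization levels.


Number of quantization levels = 2^N
= 2^10
= 1024

1024


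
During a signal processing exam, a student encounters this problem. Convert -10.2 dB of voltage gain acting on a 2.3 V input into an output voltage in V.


Output voltage from dB gain:
V_out = V_in * 10^(gain_dB / 20)
      = 2.3 * 10^(-10.2 / 20)
      = 2.3 * 0.30903
      = 0.7108 V

0.7108 V


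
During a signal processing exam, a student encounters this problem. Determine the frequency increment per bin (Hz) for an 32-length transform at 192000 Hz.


DFT frequency resolution:
df = fs / N
   = 192000 / 32
   = 6000.0 Hz

6000.0 Hz


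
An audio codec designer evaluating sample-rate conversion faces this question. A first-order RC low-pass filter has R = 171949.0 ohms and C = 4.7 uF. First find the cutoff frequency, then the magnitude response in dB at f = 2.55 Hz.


Step 1 — cutoff frequency:
fc = 1 / (2*pi*R*C)
C = 4.7 uF = 4.7e-06 F
fc = 1 / (2*pi*171949.0*4.7e-06)
   = 0.196935 Hz

Step 2 — magnitude at f = 2.55 Hz:
|H(f)| = 1 / sqrt(1 + (f/fc)^2)
f/fc = 2.55 / 0.196935 = 12.948435
|H| = 1 / sqrt(1 + 167.661969) = 0.0770001
|H|_dB = 20*log10(0.0770001) = -22.27 dB

fc = 0.196935 Hz; |H(2.55 Hz)| = -22.27 dB


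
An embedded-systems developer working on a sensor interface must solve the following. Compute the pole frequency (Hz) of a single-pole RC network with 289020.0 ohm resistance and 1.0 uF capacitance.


Cutoff frequency of a first-order RC filter:
fc = 1 / (2 * pi * R * C)
C = 1.0 uF = 1e-06 F
fc = 1 / (2 * pi * 289020.0 * 1e-06)
   = 1 / 1.815966217481
   = 0.550671 Hz

0.550671 Hz


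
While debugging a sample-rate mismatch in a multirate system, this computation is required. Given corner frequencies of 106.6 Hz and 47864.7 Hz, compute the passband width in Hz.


Bandwidth is the difference of -3dB frequencies:
BW = f_high - f_low
   = 47864.7 - 106.6
   = 47758.1 Hz

47758.1 Hz


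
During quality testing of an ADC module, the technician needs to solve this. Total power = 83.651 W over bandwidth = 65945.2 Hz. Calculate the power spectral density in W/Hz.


Power spectral density:
PSD = P / BW
    = 83.651 / 65945.2
    = 0.00126849 W/Hz

0.00126849 W/Hz


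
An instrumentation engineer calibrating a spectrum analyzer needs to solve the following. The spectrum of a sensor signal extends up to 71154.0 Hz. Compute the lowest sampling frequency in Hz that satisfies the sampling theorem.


The Nyquist rate is twice the maximum frequency component.
fs_min = 2 * fmax
      = 2 * 71154.0
      = 142308.0 Hz

142308.0


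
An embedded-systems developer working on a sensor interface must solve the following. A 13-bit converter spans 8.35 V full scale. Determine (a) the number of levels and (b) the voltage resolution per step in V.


Step 1 — number of quantization levels:
L = 2^N = 2^13 = 8192

Step 2 — LSB step size:
delta = Vfs / L
      = 8.35 / 8192
      = 0.00101929 V

Levels = 8192; step size = 0.00101929 V


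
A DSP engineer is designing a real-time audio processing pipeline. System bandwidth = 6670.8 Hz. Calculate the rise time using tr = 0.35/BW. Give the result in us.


Rise time from bandwidth relationship:
tr = 0.35 / BW
   = 0.35 / 6670.8
   = 5.246747017e-05 s
   = 52.4675 us

52.4675 us


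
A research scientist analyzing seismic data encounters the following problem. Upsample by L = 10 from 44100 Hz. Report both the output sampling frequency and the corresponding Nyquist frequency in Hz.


Step 1 — output sample rate after interpolation by L:
fs_out = L * fs_in = 10 * 44100 = 441000 Hz

Step 2 — Nyquist frequency of the output stream:
f_Nyq = fs_out / 2 = 441000 / 2 = 220500.0 Hz

fs_out = 441000 Hz; f_Nyquist = 220500.0 Hz


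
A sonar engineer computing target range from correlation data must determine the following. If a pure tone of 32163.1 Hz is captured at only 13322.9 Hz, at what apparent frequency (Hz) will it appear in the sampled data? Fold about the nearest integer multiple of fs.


Compute the nearest integer multiple of fs to the signal:
n = round(32163.1 / 13322.9) = 2
f_alias = |32163.1 - 2 * 13322.9|
        = |32163.1 - 26645.8|
        = 5517.3 Hz

5517.3


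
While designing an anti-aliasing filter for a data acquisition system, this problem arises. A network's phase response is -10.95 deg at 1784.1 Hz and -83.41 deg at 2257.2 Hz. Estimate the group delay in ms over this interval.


Group delay from phase difference:
tau = -d(phi)/d(omega)
d(phi) = -72.46 deg = -1.264666 rad
d(omega) = 2*pi*(2257.2 - 1784.1) = 2972.575 rad/s
tau = -(-1.264666) / 2972.575
    = 0.4254 ms

0.4254 ms


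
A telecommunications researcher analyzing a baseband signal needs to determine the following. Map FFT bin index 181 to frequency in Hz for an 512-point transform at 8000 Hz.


Frequency of DFT bin k:
f_k = k * fs / N
    = 181 * 8000 / 512
    = 1448000 / 512
    = 2828.125 Hz

2828.125 Hz


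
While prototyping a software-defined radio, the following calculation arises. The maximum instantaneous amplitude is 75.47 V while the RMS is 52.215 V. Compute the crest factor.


Crest factor is the ratio of peak to RMS:
CF = V_peak / V_rms
   = 75.47 / 52.215
   = 1.4454

1.4454


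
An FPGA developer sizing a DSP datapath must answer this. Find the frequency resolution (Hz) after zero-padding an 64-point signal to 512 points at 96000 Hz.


Frequency resolution after zero-padding:
N_padded = 64 * 8 = 512
df = fs / N_padded
   = 96000 / 512
   = 187.5 Hz

187.5 Hz


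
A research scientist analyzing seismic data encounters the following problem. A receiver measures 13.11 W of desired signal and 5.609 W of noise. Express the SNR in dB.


SNR in decibels:
SNR = 10 * log10(Ps / Pn)
    = 10 * log10(13.11 / 5.609)
    = 10 * log10(2.3373)
    = 10 * 0.3687
    = 3.69 dB

3.69 dB


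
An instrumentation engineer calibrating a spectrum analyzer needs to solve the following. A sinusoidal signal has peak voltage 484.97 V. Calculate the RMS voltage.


RMS voltage for a sinusoidal waveform:
V_rms = V_peak / sqrt(2)
      = 484.97 / 1.414214
      = 342.926 V

342.926 V


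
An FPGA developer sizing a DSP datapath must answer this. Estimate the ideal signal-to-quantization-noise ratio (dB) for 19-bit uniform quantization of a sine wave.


Theoretical SNR for a full-scale sinusoid:
SNR = 6.02 * N + 1.76
    = 6.02 * 19 + 1.76
    = 114.38 + 1.76
    = 116.14 dB

116.14 dB


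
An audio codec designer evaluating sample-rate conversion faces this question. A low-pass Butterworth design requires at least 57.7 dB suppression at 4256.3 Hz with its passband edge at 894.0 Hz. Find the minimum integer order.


Butterworth filter order formula:
n = log10(10^(A/10) - 1) / (2 * log10(f_stop/f_pass))
10^(57.7/10) - 1 = 588842.6554
f_stop/f_pass = 4256.3 / 894.0 = 4.761
n = 4.2571 -> ceil = 5

5


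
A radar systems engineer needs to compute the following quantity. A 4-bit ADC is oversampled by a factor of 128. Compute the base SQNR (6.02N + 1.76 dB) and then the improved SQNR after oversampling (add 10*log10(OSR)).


Step 1 — baseline SQNR at Nyquist:
SQNR_base = 6.02*N + 1.76
          = 6.02*4 + 1.76
          = 25.84 dB

Step 2 — oversampling processing gain:
G = 10*log10(OSR) = 10*log10(128) = 21.07 dB

Step 3 — total:
SQNR_total = 25.84 + 21.07 = 46.91 dB

Base SQNR = 25.84 dB; oversampled SQNR = 46.91 dB


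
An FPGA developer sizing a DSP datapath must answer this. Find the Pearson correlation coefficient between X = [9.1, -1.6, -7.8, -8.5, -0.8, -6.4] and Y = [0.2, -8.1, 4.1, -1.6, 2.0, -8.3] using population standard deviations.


Pearson correlation coefficient (population):
r = cov(X,Y) / (std(X) * std(Y))
Mean X = -2.6667, Mean Y = -1.95
Cov(X,Y) = 2.786667
Std(X) = 6.019321, Std(Y) = 4.745085
r = 0.0976

0.0976


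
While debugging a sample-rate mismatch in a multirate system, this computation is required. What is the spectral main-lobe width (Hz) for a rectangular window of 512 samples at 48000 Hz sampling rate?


Main lobe width for a rectangular window:
Width = 2 * fs / N
      = 2 * 48000 / 512
      = 96000 / 512
      = 187.5 Hz

187.5 Hz


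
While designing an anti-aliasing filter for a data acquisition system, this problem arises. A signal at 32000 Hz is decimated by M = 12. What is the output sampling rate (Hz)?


Decimation reduces the sample rate:
fs_out = fs_in / M
       = 32000 / 12
       = 2666.6667 Hz

2666.6667 Hz


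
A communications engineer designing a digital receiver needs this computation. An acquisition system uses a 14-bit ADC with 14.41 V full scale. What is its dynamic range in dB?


Dynamic range from full-scale to LSB:
V_min = V_max / 2^bits = 14.41 / 2^14
DR = 20 * log10(V_max / V_min)
   = 20 * log10(2^14)
   = 20 * 14 * log10(2)
   = 84.29 dB

84.29 dB


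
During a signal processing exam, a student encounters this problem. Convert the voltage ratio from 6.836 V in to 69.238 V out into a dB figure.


Voltage gain in dB:
G = 20 * log10(Vout / Vin)
  = 20 * log10(69.238 / 6.836)
  = 20 * log10(10.128438)
  = 20 * 1.005542
  = 20.11 dB

20.11 dB


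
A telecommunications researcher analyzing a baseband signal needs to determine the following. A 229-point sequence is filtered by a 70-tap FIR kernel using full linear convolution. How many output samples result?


Linear convolution output length:
L = N + M - 1
  = 229 + 70 - 1
  = 298 samples

298


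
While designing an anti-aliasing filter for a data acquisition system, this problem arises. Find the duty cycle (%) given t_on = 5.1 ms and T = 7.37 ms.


Duty cycle as a percentage:
DC = (t_on / T) * 100
   = (5.1 / 7.37) * 100
   = 0.691995 * 100
   = 69.2 %

69.2 %


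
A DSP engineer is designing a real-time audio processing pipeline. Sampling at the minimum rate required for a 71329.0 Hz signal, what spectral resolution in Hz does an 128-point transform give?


Step 1 — Nyquist sampling rate:
fs = 2 * fmax = 2 * 71329.0 = 142658.0 Hz

Step 2 — DFT bin spacing:
df = fs / N = 142658.0 / 128 = 1114.5156 Hz

1114.5156 Hz


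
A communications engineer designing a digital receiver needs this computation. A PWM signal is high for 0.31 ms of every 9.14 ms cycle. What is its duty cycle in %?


Duty cycle as a percentage:
DC = (t_on / T) * 100
   = (0.31 / 9.14) * 100
   = 0.033917 * 100
   = 3.39 %

3.39 %


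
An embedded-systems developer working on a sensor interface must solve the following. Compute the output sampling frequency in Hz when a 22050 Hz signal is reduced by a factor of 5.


Decimation reduces the sample rate:
fs_out = fs_in / M
       = 22050 / 5
       = 4410.0 Hz

4410.0 Hz


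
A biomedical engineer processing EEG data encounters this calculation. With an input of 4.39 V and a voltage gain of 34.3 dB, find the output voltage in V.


Output voltage from dB gain:
V_out = V_in * 10^(gain_dB / 20)
      = 4.39 * 10^(34.3 / 20)
      = 4.39 * 51.880004
      = 227.7532 V

227.7532 V


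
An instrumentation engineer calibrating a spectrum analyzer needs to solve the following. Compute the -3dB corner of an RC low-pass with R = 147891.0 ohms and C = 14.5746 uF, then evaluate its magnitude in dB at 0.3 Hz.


Step 1 — cutoff frequency:
fc = 1 / (2*pi*R*C)
C = 14.5746 uF = 1.45746e-05 F
fc = 1 / (2*pi*147891.0*1.45746e-05)
   = 0.0738383 Hz

Step 2 — magnitude at f = 0.3 Hz:
|H(f)| = 1 / sqrt(1 + (f/fc)^2)
f/fc = 0.3 / 0.0738383 = 4.062932
|H| = 1 / sqrt(1 + 16.507416) = 0.2389951
|H|_dB = 20*log10(0.2389951) = -12.43 dB

fc = 0.0738383 Hz; |H(0.3 Hz)| = -12.43 dB
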